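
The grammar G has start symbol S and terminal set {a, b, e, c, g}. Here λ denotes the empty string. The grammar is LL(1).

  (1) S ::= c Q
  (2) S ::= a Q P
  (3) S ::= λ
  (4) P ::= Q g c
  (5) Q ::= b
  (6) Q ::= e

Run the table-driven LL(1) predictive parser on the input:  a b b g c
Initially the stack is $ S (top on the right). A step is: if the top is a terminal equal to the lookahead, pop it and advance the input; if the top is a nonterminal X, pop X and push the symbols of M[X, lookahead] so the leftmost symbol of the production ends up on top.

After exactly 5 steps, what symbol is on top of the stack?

Q

step 1: stack=$ S  input=a b b g c $  — expand S ::= a Q P
step 2: stack=$ P Q a  input=a b b g c $  — match a
step 3: stack=$ P Q  input=b b g c $  — expand Q ::= b
step 4: stack=$ P b  input=b b g c $  — match b
step 5: stack=$ P  input=b g c $  — expand P ::= Q g c
Stack after step 5: $ c g Q (top = Q).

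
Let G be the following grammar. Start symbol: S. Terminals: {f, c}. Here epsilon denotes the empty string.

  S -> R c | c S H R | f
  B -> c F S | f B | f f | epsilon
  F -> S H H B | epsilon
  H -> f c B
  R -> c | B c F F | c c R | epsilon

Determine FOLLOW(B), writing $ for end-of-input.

{$, c, f}

FIRST(B): from B->c F S we get {c}; from B->f B we get {f}; from B->f f we get {f}; from B->epsilon we get {epsilon}. So FIRST(B) = {epsilon, c, f}.
FIRST(H): from H->f c B we get {f}. So FIRST(H) = {f}.
FIRST(R): from R->c we get {c}; from R->B c F F we get {c, f}; from R->c c R we get {c}; from R->epsilon we get {epsilon}. So FIRST(R) = {epsilon, c, f}.
FIRST(S): from S->R c we get {c, f}; from S->c S H R we get {c}; from S->f we get {f}. So FIRST(S) = {c, f}.
FIRST(F): from F->S H H B we get {c, f}; from F->epsilon we get {epsilon}. So FIRST(F) = {epsilon, c, f}.
FOLLOW(S) includes $ since S is the start symbol.
FOLLOW(S): in S->c S H R, S is followed by H R with FIRST {f}; in B->c F S, the suffix after S is empty, so FOLLOW(S) ⊇ FOLLOW(B) = {$, c, f}; in F->S H H B, S is followed by H H B with FIRST {f}. Thus FOLLOW(S) = {$, c, f}.
FOLLOW(R): in S->R c, R is followed by c with FIRST {c}; in S->c S H R, the suffix after R is empty, so FOLLOW(R) ⊇ FOLLOW(S) = {$, c, f}; in R->c c R, the suffix after R is empty (adds nothing new). Thus FOLLOW(R) = {$, c, f}.
FOLLOW(F): in B->c F S, F is followed by S with FIRST {c, f}; in R->B c F F (occurrence 1), F is followed by F with FIRST {epsilon, c, f}; in R->B c F F (occurrence 1), the suffix after F is nullable, so FOLLOW(F) ⊇ FOLLOW(R) = {$, c, f}; in R->B c F F (occurrence 2), the suffix after F is empty, so FOLLOW(F) ⊇ FOLLOW(R) = {$, c, f}. Thus FOLLOW(F) = {$, c, f}.
FOLLOW(H): in S->c S H R, H is followed by R with FIRST {epsilon, c, f}; in S->c S H R, the suffix after H is nullable, so FOLLOW(H) ⊇ FOLLOW(S) = {$, c, f}; in F->S H H B (occurrence 1), H is followed by H B with FIRST {f}; in F->S H H B (occurrence 2), H is followed by B with FIRST {epsilon, c, f}; in F->S H H B (occurrence 2), the suffix after H is nullable, so FOLLOW(H) ⊇ FOLLOW(F) = {$, c, f}. Thus FOLLOW(H) = {$, c, f}.
FOLLOW(B): in B->f B, the suffix after B is empty (adds nothing new); in F->S H H B, the suffix after B is empty, so FOLLOW(B) ⊇ FOLLOW(F) = {$, c, f}; in H->f c B, the suffix after B is empty, so FOLLOW(B) ⊇ FOLLOW(H) = {$, c, f}; in R->B c F F, B is followed by c F F with FIRST {c}. Thus FOLLOW(B) = {$, c, f}.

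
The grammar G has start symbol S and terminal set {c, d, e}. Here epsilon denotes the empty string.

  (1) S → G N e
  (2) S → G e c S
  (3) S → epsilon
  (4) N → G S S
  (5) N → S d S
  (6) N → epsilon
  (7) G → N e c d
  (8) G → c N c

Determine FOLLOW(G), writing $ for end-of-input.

FIRST(S): from S→G N e we get {c, d, e}; from S→G e c S we get {c, d, e}; from S→epsilon we get {epsilon}. So FIRST(S) = {epsilon, c, d, e}.
FIRST(N): from N→G S S we get {c, d, e}; from N→S d S we get {c, d, e}; from N→epsilon we get {epsilon}. So FIRST(N) = {epsilon, c, d, e}.
FIRST(G): from G→N e c d we get {c, d, e}; from G→c N c we get {c}. So FIRST(G) = {c, d, e}.
FOLLOW(S) includes $ since S is the start symbol.
FOLLOW(N): in S→G N e, N is followed by e with FIRST {e}; in G→N e c d, N is followed by e c d with FIRST {e}; in G→c N c, N is followed by c with FIRST {c}. Thus FOLLOW(N) = {c, e}.
FOLLOW(S): in S→G e c S, the suffix after S is empty (adds nothing new); in N→G S S (occurrence 1), S is followed by S with FIRST {epsilon, c, d, e}; in N→G S S (occurrence 1), the suffix after S is nullable, so FOLLOW(S) ⊇ FOLLOW(N) = {c, e}; in N→G S S (occurrence 2), the suffix after S is empty, so FOLLOW(S) ⊇ FOLLOW(N) = {c, e}; in N→S d S (occurrence 1), S is followed by d S with FIRST {d}; in N→S d S (occurrence 2), the suffix after S is empty, so FOLLOW(S) ⊇ FOLLOW(N) = {c, e}. Thus FOLLOW(S) = {$, c, d, e}.
FOLLOW(G): in S→G N e, G is followed by N e with FIRST {c, d, e}; in S→G e c S, G is followed by e c S with FIRST {e}; in N→G S S, G is followed by S S with FIRST {epsilon, c, d, e}; in N→G S S, the suffix after G is nullable, so FOLLOW(G) ⊇ FOLLOW(N) = {c, e}. Thus FOLLOW(G) = {c, d, e}.

{c, d, e}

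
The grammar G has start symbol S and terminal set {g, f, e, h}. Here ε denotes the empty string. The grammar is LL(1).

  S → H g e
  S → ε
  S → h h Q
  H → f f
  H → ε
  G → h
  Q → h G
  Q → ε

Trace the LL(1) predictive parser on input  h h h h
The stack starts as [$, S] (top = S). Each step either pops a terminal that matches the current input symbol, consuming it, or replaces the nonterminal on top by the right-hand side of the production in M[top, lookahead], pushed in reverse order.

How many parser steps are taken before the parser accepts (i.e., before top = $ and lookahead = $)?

     Stack    Input      Action
  1  $ S      h h h h $  expand S → h h Q
  2  $ Q h h  h h h h $  match h
  3  $ Q h    h h h $    match h
  4  $ Q      h h $      expand Q → h G
  5  $ G h    h h $      match h
  6  $ G      h $        expand G → h
  7  $ h      h $        match h
Accept reached after 7 steps.

7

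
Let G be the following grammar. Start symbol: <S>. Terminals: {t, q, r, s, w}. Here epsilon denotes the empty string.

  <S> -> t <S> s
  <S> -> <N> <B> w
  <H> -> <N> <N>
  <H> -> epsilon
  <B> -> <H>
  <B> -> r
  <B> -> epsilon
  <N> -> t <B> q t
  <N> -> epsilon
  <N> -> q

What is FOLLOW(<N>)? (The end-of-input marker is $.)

{q, r, t, w}

FIRST(<N>) = {epsilon, q, t}
FIRST(<H>) = {epsilon, q, t}  (via <N> <N>)
FIRST(<B>) = {epsilon, q, r, t}  (via <H>)
FIRST(<S>) = {q, r, t, w}  (via <N> <B> w)
FOLLOW(<S>) includes $ since <S> is the start symbol.
FOLLOW(<S>): in <S>->t <S> s, <S> is followed by s with FIRST {s}. Thus FOLLOW(<S>) = {$, s}.
FOLLOW(<B>): in <S>-><N> <B> w, <B> is followed by w with FIRST {w}; in <N>->t <B> q t, <B> is followed by q t with FIRST {q}. Thus FOLLOW(<B>) = {q, w}.
FOLLOW(<H>): in <B>-><H>, the suffix after <H> is empty, so FOLLOW(<H>) ⊇ FOLLOW(<B>) = {q, w}. Thus FOLLOW(<H>) = {q, w}.
FOLLOW(<N>): in <S>-><N> <B> w, <N> is followed by <B> w with FIRST {q, r, t, w}; in <H>-><N> <N> (occurrence 1), <N> is followed by <N> with FIRST {epsilon, q, t}; in <H>-><N> <N> (occurrence 1), the suffix after <N> is nullable, so FOLLOW(<N>) ⊇ FOLLOW(<H>) = {q, w}; in <H>-><N> <N> (occurrence 2), the suffix after <N> is empty, so FOLLOW(<N>) ⊇ FOLLOW(<H>) = {q, w}. Thus FOLLOW(<N>) = {q, r, t, w}.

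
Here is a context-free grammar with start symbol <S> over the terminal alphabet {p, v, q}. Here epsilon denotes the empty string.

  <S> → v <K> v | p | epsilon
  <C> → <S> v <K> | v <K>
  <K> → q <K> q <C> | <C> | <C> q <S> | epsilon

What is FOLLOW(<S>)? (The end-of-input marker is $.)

{$, q, v}

FIRST(<S>) = {epsilon, p, v}
FIRST(<C>) = {p, v}  (via <S> v <K>)
FIRST(<K>) = {epsilon, p, q, v}  (via <C>, <C> q <S>)
FOLLOW(<S>) includes $ since <S> is the start symbol.
FOLLOW(<S>): in <C>→<S> v <K>, <S> is followed by v <K> with FIRST {v}; in <K>→<C> q <S>, the suffix after <S> is empty, so FOLLOW(<S>) ⊇ FOLLOW(<K>) = {q, v}. Thus FOLLOW(<S>) = {$, q, v}.
FOLLOW(<C>): in <K>→q <K> q <C>, the suffix after <C> is empty, so FOLLOW(<C>) ⊇ FOLLOW(<K>) = {q, v}; in <K>→<C>, the suffix after <C> is empty, so FOLLOW(<C>) ⊇ FOLLOW(<K>) = {q, v}; in <K>→<C> q <S>, <C> is followed by q <S> with FIRST {q}. Thus FOLLOW(<C>) = {q, v}.
FOLLOW(<K>): in <S>→v <K> v, <K> is followed by v with FIRST {v}; in <C>→<S> v <K>, the suffix after <K> is empty, so FOLLOW(<K>) ⊇ FOLLOW(<C>) = {q, v}; in <C>→v <K>, the suffix after <K> is empty, so FOLLOW(<K>) ⊇ FOLLOW(<C>) = {q, v}; in <K>→q <K> q <C>, <K> is followed by q <C> with FIRST {q}. Thus FOLLOW(<K>) = {q, v}.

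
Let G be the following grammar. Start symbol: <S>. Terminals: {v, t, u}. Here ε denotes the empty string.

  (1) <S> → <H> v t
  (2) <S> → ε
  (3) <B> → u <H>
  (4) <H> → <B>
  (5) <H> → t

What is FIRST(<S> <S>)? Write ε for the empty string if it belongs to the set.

{ε, t, u}

FIRST(<B>) = {u}
FIRST(<H>) = {t, u}  (via <B>)
FIRST(<S>) = {ε, t, u}  (via <H> v t)
FIRST(<S> <S>): take FIRST of each symbol in turn, carrying on past any symbol whose FIRST contains ε; result {ε, t, u}.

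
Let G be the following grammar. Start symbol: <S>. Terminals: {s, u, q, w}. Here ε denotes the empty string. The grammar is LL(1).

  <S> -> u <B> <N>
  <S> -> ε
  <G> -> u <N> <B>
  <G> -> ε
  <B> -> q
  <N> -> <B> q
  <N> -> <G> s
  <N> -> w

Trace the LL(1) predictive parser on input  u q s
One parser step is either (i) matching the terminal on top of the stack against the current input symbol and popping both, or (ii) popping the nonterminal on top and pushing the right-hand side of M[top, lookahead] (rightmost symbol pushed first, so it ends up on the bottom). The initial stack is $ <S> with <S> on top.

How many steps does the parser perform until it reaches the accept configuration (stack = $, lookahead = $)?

7

step 1: stack=$ <S>  input=u q s $  — expand <S> -> u <B> <N>
step 2: stack=$ <N> <B> u  input=u q s $  — match u
step 3: stack=$ <N> <B>  input=q s $  — expand <B> -> q
step 4: stack=$ <N> q  input=q s $  — match q
step 5: stack=$ <N>  input=s $  — expand <N> -> <G> s
step 6: stack=$ s <G>  input=s $  — expand <G> -> ε
step 7: stack=$ s  input=s $  — match s
Accept reached after 7 steps.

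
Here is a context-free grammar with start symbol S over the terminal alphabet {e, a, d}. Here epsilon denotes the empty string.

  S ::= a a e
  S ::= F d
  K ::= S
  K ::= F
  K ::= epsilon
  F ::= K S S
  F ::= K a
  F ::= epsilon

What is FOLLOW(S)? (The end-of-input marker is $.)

{$, a, d}

FIRST(S): from S::=a a e we get {a}; from S::=F d we get {a, d}. So FIRST(S) = {a, d}.
FIRST(K): from K::=S we get {a, d}; from K::=F we get {epsilon, a, d}; from K::=epsilon we get {epsilon}. So FIRST(K) = {epsilon, a, d}.
FIRST(F): from F::=K S S we get {a, d}; from F::=K a we get {a, d}; from F::=epsilon we get {epsilon}. So FIRST(F) = {epsilon, a, d}.
FOLLOW(S) includes $ since S is the start symbol.
FOLLOW(K): in F::=K S S, K is followed by S S with FIRST {a, d}; in F::=K a, K is followed by a with FIRST {a}. Thus FOLLOW(K) = {a, d}.
FOLLOW(F): in S::=F d, F is followed by d with FIRST {d}; in K::=F, the suffix after F is empty, so FOLLOW(F) ⊇ FOLLOW(K) = {a, d}. Thus FOLLOW(F) = {a, d}.
FOLLOW(S): in K::=S, the suffix after S is empty, so FOLLOW(S) ⊇ FOLLOW(K) = {a, d}; in F::=K S S (occurrence 1), S is followed by S with FIRST {a, d}; in F::=K S S (occurrence 2), the suffix after S is empty, so FOLLOW(S) ⊇ FOLLOW(F) = {a, d}. Thus FOLLOW(S) = {$, a, d}.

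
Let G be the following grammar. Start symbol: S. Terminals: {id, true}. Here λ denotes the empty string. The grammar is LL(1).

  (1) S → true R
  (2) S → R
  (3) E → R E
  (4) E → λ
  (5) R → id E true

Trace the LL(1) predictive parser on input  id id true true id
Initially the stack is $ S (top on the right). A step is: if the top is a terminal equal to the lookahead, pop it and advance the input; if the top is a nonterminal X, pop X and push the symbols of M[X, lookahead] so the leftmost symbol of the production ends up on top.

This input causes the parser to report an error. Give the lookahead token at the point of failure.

id

step 1: stack=$ S  input=id id true true id $  — expand S → R
step 2: stack=$ R  input=id id true true id $  — expand R → id E true
step 3: stack=$ true E id  input=id id true true id $  — match id
step 4: stack=$ true E  input=id true true id $  — expand E → R E
step 5: stack=$ true E R  input=id true true id $  — expand R → id E true
step 6: stack=$ true E true E id  input=id true true id $  — match id
step 7: stack=$ true E true E  input=true true id $  — expand E → λ
step 8: stack=$ true E true  input=true true id $  — match true
step 9: stack=$ true E  input=true id $  — expand E → λ
step 10: stack=$ true  input=true id $  — match true
step 11: stack=$  input=id $  — error: stack empty but input remains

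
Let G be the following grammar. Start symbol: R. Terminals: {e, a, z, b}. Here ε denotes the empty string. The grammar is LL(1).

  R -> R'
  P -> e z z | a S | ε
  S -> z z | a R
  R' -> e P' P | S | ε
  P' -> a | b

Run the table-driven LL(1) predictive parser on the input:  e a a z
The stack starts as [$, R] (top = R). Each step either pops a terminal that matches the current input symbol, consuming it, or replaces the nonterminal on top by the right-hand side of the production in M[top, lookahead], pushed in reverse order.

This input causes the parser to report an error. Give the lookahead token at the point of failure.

step 1: stack=$ R  input=e a a z $  — expand R -> R'
step 2: stack=$ R'  input=e a a z $  — expand R' -> e P' P
step 3: stack=$ P P' e  input=e a a z $  — match e
step 4: stack=$ P P'  input=a a z $  — expand P' -> a
step 5: stack=$ P a  input=a a z $  — match a
step 6: stack=$ P  input=a z $  — expand P -> a S
step 7: stack=$ S a  input=a z $  — match a
step 8: stack=$ S  input=z $  — expand S -> z z
step 9: stack=$ z z  input=z $  — match z
step 10: stack=$ z  input=$  — error: top is terminal z but lookahead is $

$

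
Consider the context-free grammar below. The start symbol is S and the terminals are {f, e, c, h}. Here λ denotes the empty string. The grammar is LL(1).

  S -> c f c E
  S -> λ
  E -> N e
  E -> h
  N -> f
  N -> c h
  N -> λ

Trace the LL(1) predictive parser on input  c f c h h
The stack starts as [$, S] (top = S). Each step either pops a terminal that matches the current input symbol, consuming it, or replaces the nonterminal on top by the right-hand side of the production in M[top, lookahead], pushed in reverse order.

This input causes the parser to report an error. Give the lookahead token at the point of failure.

step 1: stack=$ S  input=c f c h h $  — expand S -> c f c E
step 2: stack=$ E c f c  input=c f c h h $  — match c
step 3: stack=$ E c f  input=f c h h $  — match f
step 4: stack=$ E c  input=c h h $  — match c
step 5: stack=$ E  input=h h $  — expand E -> h
step 6: stack=$ h  input=h h $  — match h
step 7: stack=$  input=h $  — error: stack empty but input remains

h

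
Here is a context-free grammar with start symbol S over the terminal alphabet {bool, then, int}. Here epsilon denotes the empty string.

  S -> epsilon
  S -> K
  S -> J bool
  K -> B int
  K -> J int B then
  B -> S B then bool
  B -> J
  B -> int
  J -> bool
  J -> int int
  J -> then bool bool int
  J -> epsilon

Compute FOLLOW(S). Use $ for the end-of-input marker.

{$, bool, int, then}

FIRST(J): from J->bool we get {bool}; from J->int int we get {int}; from J->then bool bool int we get {then}; from J->epsilon we get {epsilon}. So FIRST(J) = {epsilon, bool, int, then}.
FIRST(S): from S->epsilon we get {epsilon}; from S->K we get {bool, int, then}; from S->J bool we get {bool, int, then}. So FIRST(S) = {epsilon, bool, int, then}.
FIRST(B): from B->S B then bool we get {bool, int, then}; from B->J we get {epsilon, bool, int, then}; from B->int we get {int}. So FIRST(B) = {epsilon, bool, int, then}.
FIRST(K): from K->B int we get {bool, int, then}; from K->J int B then we get {bool, int, then}. So FIRST(K) = {bool, int, then}.
FOLLOW(S) includes $ since S is the start symbol.
FOLLOW(S): in B->S B then bool, S is followed by B then bool with FIRST {bool, int, then}. Thus FOLLOW(S) = {$, bool, int, then}.
FOLLOW(K): in S->K, the suffix after K is empty, so FOLLOW(K) ⊇ FOLLOW(S) = {$, bool, int, then}. Thus FOLLOW(K) = {$, bool, int, then}.
FOLLOW(B): in K->B int, B is followed by int with FIRST {int}; in K->J int B then, B is followed by then with FIRST {then}; in B->S B then bool, B is followed by then bool with FIRST {then}. Thus FOLLOW(B) = {int, then}.
FOLLOW(J): in S->J bool, J is followed by bool with FIRST {bool}; in K->J int B then, J is followed by int B then with FIRST {int}; in B->J, the suffix after J is empty, so FOLLOW(J) ⊇ FOLLOW(B) = {int, then}. Thus FOLLOW(J) = {bool, int, then}.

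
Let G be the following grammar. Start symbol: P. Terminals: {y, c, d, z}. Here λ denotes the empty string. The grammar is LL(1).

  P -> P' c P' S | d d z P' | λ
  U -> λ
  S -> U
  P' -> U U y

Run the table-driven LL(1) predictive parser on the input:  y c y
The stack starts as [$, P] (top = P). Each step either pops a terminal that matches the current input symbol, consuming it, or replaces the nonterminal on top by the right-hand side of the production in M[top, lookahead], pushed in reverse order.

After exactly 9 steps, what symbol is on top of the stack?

y

step 1: stack=$ P  input=y c y $  — expand P -> P' c P' S
step 2: stack=$ S P' c P'  input=y c y $  — expand P' -> U U y
step 3: stack=$ S P' c y U U  input=y c y $  — expand U -> λ
step 4: stack=$ S P' c y U  input=y c y $  — expand U -> λ
step 5: stack=$ S P' c y  input=y c y $  — match y
step 6: stack=$ S P' c  input=c y $  — match c
step 7: stack=$ S P'  input=y $  — expand P' -> U U y
step 8: stack=$ S y U U  input=y $  — expand U -> λ
step 9: stack=$ S y U  input=y $  — expand U -> λ
Stack after step 9: $ S y (top = y).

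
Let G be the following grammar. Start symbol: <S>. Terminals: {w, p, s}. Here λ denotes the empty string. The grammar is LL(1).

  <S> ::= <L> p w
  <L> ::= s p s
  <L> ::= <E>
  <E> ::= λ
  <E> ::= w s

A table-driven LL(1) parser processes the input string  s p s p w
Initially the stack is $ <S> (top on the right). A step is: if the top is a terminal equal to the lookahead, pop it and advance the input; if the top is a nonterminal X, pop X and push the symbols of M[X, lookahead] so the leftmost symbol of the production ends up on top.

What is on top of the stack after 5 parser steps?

     Stack        Input        Action
  1  $ <S>        s p s p w $  expand <S> ::= <L> p w
  2  $ w p <L>    s p s p w $  expand <L> ::= s p s
  3  $ w p s p s  s p s p w $  match s
  4  $ w p s p    p s p w $    match p
  5  $ w p s      s p w $      match s
Stack after step 5: $ w p (top = p).

p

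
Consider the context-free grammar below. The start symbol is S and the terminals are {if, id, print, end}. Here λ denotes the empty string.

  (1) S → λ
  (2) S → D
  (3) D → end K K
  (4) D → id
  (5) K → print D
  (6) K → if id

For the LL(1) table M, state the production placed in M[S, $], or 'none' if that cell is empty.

S → λ

FIRST(D) = {end, id}
FIRST(K) = {if, print}
FIRST(S) = {λ, end, id}  (via D)
FOLLOW(S) includes $ since S is the start symbol.
FOLLOW(S): S appears on no right-hand side. Thus FOLLOW(S) = {$}.
For S → λ: FIRST(λ) = {λ}, so it goes in M[S, t] for t ∈ {}; since λ ∈ FIRST, also for every t ∈ FOLLOW(S) = {$}.
For S → D: FIRST(D) = {end, id}, so it goes in M[S, t] for t ∈ {end, id}.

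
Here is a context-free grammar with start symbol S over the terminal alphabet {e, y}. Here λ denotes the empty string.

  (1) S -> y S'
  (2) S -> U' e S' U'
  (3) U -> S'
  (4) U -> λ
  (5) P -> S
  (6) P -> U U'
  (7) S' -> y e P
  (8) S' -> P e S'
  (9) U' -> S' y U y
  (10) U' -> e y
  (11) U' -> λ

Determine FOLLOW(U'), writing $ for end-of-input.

{$, e, y}

FIRST(S) = {e, y}  (via U' e S' U')
FIRST(U) = {λ, e, y}  (via S')
FIRST(P) = {λ, e, y}  (via S, U U')
FIRST(S') = {e, y}  (via P e S')
FIRST(U') = {λ, e, y}  (via S' y U y)
FOLLOW(S) includes $ since S is the start symbol.
FOLLOW(S): in P->S, the suffix after S is empty, so FOLLOW(S) ⊇ FOLLOW(P) = {$, e, y}. Thus FOLLOW(S) = {$, e, y}.
FOLLOW(U): in P->U U', U is followed by U' with FIRST {λ, e, y}; in P->U U', the suffix after U is nullable, so FOLLOW(U) ⊇ FOLLOW(P) = {$, e, y}; in U'->S' y U y, U is followed by y with FIRST {y}. Thus FOLLOW(U) = {$, e, y}.
FOLLOW(S'): in S->y S', the suffix after S' is empty, so FOLLOW(S') ⊇ FOLLOW(S) = {$, e, y}; in S->U' e S' U', S' is followed by U' with FIRST {λ, e, y}; in S->U' e S' U', the suffix after S' is nullable, so FOLLOW(S') ⊇ FOLLOW(S) = {$, e, y}; in U->S', the suffix after S' is empty, so FOLLOW(S') ⊇ FOLLOW(U) = {$, e, y}; in S'->P e S', the suffix after S' is empty (adds nothing new); in U'->S' y U y, S' is followed by y U y with FIRST {y}. Thus FOLLOW(S') = {$, e, y}.
FOLLOW(P): in S'->y e P, the suffix after P is empty, so FOLLOW(P) ⊇ FOLLOW(S') = {$, e, y}; in S'->P e S', P is followed by e S' with FIRST {e}. Thus FOLLOW(P) = {$, e, y}.
FOLLOW(U'): in S->U' e S' U' (occurrence 1), U' is followed by e S' U' with FIRST {e}; in S->U' e S' U' (occurrence 2), the suffix after U' is empty, so FOLLOW(U') ⊇ FOLLOW(S) = {$, e, y}; in P->U U', the suffix after U' is empty, so FOLLOW(U') ⊇ FOLLOW(P) = {$, e, y}. Thus FOLLOW(U') = {$, e, y}.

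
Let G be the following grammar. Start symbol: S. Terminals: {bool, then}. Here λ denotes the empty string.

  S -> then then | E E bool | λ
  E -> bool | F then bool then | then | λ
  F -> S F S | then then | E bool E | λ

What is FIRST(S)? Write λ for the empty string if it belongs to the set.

FIRST(S) = {λ, bool, then}  (via E E bool)
FIRST(E) = {λ, bool, then}  (via F then bool then)
FIRST(F) = {λ, bool, then}  (via S F S, E bool E)

{λ, bool, then}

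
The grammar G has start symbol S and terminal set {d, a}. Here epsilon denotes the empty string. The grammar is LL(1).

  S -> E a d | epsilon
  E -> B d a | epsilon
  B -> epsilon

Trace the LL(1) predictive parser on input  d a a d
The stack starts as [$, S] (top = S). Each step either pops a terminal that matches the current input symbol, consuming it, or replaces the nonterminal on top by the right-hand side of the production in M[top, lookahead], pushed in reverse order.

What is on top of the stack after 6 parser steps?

     Stack        Input      Action
  1  $ S          d a a d $  expand S -> E a d
  2  $ d a E      d a a d $  expand E -> B d a
  3  $ d a a d B  d a a d $  expand B -> epsilon
  4  $ d a a d    d a a d $  match d
  5  $ d a a      a a d $    match a
  6  $ d a        a d $      match a
Stack after step 6: $ d (top = d).

d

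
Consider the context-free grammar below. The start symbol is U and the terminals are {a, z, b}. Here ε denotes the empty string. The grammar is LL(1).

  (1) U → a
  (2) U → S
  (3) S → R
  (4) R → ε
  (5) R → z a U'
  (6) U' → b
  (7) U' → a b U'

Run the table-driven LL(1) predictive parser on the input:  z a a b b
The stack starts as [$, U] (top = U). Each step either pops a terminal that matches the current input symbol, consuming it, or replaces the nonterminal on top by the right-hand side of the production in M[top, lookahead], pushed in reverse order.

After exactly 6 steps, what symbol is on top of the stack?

step 1: stack=$ U  input=z a a b b $  — expand U → S
step 2: stack=$ S  input=z a a b b $  — expand S → R
step 3: stack=$ R  input=z a a b b $  — expand R → z a U'
step 4: stack=$ U' a z  input=z a a b b $  — match z
step 5: stack=$ U' a  input=a a b b $  — match a
step 6: stack=$ U'  input=a b b $  — expand U' → a b U'
Stack after step 6: $ U' b a (top = a).

a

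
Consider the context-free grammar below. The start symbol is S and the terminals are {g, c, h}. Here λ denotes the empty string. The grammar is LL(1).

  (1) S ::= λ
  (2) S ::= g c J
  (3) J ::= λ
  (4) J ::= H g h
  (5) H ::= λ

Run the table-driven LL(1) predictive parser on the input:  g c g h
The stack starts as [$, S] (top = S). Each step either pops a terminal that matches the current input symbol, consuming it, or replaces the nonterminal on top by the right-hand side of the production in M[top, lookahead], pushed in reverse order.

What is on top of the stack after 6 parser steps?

     Stack    Input      Action
  1  $ S      g c g h $  expand S ::= g c J
  2  $ J c g  g c g h $  match g
  3  $ J c    c g h $    match c
  4  $ J      g h $      expand J ::= H g h
  5  $ h g H  g h $      expand H ::= λ
  6  $ h g    g h $      match g
Stack after step 6: $ h (top = h).

h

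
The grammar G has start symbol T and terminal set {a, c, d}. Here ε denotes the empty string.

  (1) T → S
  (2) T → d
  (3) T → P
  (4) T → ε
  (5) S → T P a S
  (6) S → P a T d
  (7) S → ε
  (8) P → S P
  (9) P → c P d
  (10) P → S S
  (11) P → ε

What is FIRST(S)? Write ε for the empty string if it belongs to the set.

{ε, a, c, d}

FIRST(T) = {ε, a, c, d}  (via S, P)
FIRST(S) = {ε, a, c, d}  (via T P a S, P a T d)
FIRST(P) = {ε, a, c, d}  (via S P, S S)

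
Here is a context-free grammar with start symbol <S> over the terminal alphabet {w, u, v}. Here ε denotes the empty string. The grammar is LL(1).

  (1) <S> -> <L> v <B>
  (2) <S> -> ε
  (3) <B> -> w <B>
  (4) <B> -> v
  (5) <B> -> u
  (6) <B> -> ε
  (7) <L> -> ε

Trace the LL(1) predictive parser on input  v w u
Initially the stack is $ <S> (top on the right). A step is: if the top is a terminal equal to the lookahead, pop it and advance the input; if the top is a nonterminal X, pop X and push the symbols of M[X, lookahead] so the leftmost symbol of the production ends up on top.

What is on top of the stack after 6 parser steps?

u

     Stack        Input    Action
  1  $ <S>        v w u $  expand <S> -> <L> v <B>
  2  $ <B> v <L>  v w u $  expand <L> -> ε
  3  $ <B> v      v w u $  match v
  4  $ <B>        w u $    expand <B> -> w <B>
  5  $ <B> w      w u $    match w
  6  $ <B>        u $      expand <B> -> u
Stack after step 6: $ u (top = u).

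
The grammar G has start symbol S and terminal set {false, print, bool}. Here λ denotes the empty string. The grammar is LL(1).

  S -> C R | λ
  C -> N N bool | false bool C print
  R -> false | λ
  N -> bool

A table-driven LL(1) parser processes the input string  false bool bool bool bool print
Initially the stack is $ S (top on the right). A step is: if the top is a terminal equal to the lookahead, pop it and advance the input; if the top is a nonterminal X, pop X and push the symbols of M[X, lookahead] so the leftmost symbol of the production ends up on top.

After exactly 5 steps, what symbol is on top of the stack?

N

step 1: stack=$ S  input=false bool bool bool bool print $  — expand S -> C R
step 2: stack=$ R C  input=false bool bool bool bool print $  — expand C -> false bool C print
step 3: stack=$ R print C bool false  input=false bool bool bool bool print $  — match false
step 4: stack=$ R print C bool  input=bool bool bool bool print $  — match bool
step 5: stack=$ R print C  input=bool bool bool print $  — expand C -> N N bool
Stack after step 5: $ R print bool N N (top = N).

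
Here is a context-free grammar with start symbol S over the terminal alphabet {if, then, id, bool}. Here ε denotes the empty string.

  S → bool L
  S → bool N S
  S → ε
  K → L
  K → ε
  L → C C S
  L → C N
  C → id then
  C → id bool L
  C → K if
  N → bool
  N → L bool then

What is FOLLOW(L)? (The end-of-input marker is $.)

{$, bool, id, if}

FIRST(S): from S→bool L we get {bool}; from S→bool N S we get {bool}; from S→ε we get {ε}. So FIRST(S) = {ε, bool}.
FIRST(K): from K→L we get {id, if}; from K→ε we get {ε}. So FIRST(K) = {ε, id, if}.
FIRST(C): from C→id then we get {id}; from C→id bool L we get {id}; from C→K if we get {id, if}. So FIRST(C) = {id, if}.
FIRST(L): from L→C C S we get {id, if}; from L→C N we get {id, if}. So FIRST(L) = {id, if}.
FIRST(N): from N→bool we get {bool}; from N→L bool then we get {id, if}. So FIRST(N) = {bool, id, if}.
FOLLOW(S) includes $ since S is the start symbol.
FOLLOW(K): in C→K if, K is followed by if with FIRST {if}. Thus FOLLOW(K) = {if}.
FOLLOW(S): in S→bool N S, the suffix after S is empty (adds nothing new); in L→C C S, the suffix after S is empty, so FOLLOW(S) ⊇ FOLLOW(L) = {$, bool, id, if}. Thus FOLLOW(S) = {$, bool, id, if}.
FOLLOW(L): in S→bool L, the suffix after L is empty, so FOLLOW(L) ⊇ FOLLOW(S) = {$, bool, id, if}; in K→L, the suffix after L is empty, so FOLLOW(L) ⊇ FOLLOW(K) = {if}; in C→id bool L, the suffix after L is empty, so FOLLOW(L) ⊇ FOLLOW(C) = {$, bool, id, if}; in N→L bool then, L is followed by bool then with FIRST {bool}. Thus FOLLOW(L) = {$, bool, id, if}.
FOLLOW(C): in L→C C S (occurrence 1), C is followed by C S with FIRST {id, if}; in L→C C S (occurrence 2), C is followed by S with FIRST {ε, bool}; in L→C C S (occurrence 2), the suffix after C is nullable, so FOLLOW(C) ⊇ FOLLOW(L) = {$, bool, id, if}; in L→C N, C is followed by N with FIRST {bool, id, if}. Thus FOLLOW(C) = {$, bool, id, if}.
FOLLOW(N): in S→bool N S, N is followed by S with FIRST {ε, bool}; in S→bool N S, the suffix after N is nullable, so FOLLOW(N) ⊇ FOLLOW(S) = {$, bool, id, if}; in L→C N, the suffix after N is empty, so FOLLOW(N) ⊇ FOLLOW(L) = {$, bool, id, if}. Thus FOLLOW(N) = {$, bool, id, if}.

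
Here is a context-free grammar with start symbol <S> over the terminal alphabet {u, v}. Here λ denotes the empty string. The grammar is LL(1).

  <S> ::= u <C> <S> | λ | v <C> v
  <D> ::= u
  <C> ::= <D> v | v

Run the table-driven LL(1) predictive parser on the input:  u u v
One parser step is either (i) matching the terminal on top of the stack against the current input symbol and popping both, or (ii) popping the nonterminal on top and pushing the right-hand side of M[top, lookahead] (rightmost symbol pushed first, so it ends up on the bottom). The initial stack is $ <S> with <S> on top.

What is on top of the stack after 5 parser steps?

v

step 1: stack=$ <S>  input=u u v $  — expand <S> ::= u <C> <S>
step 2: stack=$ <S> <C> u  input=u u v $  — match u
step 3: stack=$ <S> <C>  input=u v $  — expand <C> ::= <D> v
step 4: stack=$ <S> v <D>  input=u v $  — expand <D> ::= u
step 5: stack=$ <S> v u  input=u v $  — match u
Stack after step 5: $ <S> v (top = v).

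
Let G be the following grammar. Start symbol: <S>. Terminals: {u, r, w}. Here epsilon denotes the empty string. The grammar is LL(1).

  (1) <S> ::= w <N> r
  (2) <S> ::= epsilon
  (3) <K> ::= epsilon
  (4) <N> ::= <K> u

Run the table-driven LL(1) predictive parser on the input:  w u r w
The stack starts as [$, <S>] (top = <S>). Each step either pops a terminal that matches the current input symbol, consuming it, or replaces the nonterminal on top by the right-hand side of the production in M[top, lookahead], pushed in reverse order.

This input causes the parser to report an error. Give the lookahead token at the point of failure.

step 1: stack=$ <S>  input=w u r w $  — expand <S> ::= w <N> r
step 2: stack=$ r <N> w  input=w u r w $  — match w
step 3: stack=$ r <N>  input=u r w $  — expand <N> ::= <K> u
step 4: stack=$ r u <K>  input=u r w $  — expand <K> ::= epsilon
step 5: stack=$ r u  input=u r w $  — match u
step 6: stack=$ r  input=r w $  — match r
step 7: stack=$  input=w $  — error: stack empty but input remains

w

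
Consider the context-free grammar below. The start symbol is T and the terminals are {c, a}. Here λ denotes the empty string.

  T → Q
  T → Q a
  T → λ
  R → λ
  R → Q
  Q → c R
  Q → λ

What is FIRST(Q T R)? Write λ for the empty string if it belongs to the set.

{λ, a, c}

FIRST(Q) = {λ, c}
FIRST(T) = {λ, a, c}  (via Q, Q a)
FIRST(R) = {λ, c}  (via Q)
FIRST(Q T R): take FIRST of each symbol in turn, carrying on past any symbol whose FIRST contains λ; result {λ, a, c}.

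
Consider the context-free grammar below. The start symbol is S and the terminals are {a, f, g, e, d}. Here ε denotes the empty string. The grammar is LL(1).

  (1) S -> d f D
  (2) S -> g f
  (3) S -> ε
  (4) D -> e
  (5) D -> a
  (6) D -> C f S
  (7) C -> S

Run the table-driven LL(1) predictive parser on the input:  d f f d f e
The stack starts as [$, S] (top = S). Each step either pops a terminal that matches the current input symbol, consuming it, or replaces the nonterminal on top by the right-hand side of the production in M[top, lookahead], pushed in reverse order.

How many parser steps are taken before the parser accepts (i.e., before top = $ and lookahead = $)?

12

step 1: stack=$ S  input=d f f d f e $  — expand S -> d f D
step 2: stack=$ D f d  input=d f f d f e $  — match d
step 3: stack=$ D f  input=f f d f e $  — match f
step 4: stack=$ D  input=f d f e $  — expand D -> C f S
step 5: stack=$ S f C  input=f d f e $  — expand C -> S
step 6: stack=$ S f S  input=f d f e $  — expand S -> ε
step 7: stack=$ S f  input=f d f e $  — match f
step 8: stack=$ S  input=d f e $  — expand S -> d f D
step 9: stack=$ D f d  input=d f e $  — match d
step 10: stack=$ D f  input=f e $  — match f
step 11: stack=$ D  input=e $  — expand D -> e
step 12: stack=$ e  input=e $  — match e
Accept reached after 12 steps.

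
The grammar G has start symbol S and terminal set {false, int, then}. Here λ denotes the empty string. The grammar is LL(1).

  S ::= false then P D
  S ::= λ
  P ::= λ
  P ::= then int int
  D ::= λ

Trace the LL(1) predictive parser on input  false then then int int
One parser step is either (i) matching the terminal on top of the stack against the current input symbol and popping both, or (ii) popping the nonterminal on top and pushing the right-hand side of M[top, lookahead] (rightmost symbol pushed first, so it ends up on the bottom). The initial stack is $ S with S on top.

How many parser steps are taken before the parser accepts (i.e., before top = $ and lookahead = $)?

step 1: stack=$ S  input=false then then int int $  — expand S ::= false then P D
step 2: stack=$ D P then false  input=false then then int int $  — match false
step 3: stack=$ D P then  input=then then int int $  — match then
step 4: stack=$ D P  input=then int int $  — expand P ::= then int int
step 5: stack=$ D int int then  input=then int int $  — match then
step 6: stack=$ D int int  input=int int $  — match int
step 7: stack=$ D int  input=int $  — match int
step 8: stack=$ D  input=$  — expand D ::= λ
Accept reached after 8 steps.

8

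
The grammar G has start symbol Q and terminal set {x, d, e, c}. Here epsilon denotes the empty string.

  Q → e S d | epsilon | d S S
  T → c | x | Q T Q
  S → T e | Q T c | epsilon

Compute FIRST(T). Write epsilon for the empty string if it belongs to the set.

FIRST(Q) = {epsilon, d, e}
FIRST(T) = {c, d, e, x}  (via Q T Q)
FIRST(S) = {epsilon, c, d, e, x}  (via T e, Q T c)

{c, d, e, x}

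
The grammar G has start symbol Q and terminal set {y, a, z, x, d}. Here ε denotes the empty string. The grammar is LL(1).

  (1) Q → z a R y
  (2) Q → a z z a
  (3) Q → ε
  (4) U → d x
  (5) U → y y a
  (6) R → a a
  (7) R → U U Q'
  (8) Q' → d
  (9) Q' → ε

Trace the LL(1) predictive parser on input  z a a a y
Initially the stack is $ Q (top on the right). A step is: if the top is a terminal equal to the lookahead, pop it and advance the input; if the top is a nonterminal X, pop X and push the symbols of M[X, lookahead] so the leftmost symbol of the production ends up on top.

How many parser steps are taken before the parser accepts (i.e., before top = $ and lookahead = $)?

step 1: stack=$ Q  input=z a a a y $  — expand Q → z a R y
step 2: stack=$ y R a z  input=z a a a y $  — match z
step 3: stack=$ y R a  input=a a a y $  — match a
step 4: stack=$ y R  input=a a y $  — expand R → a a
step 5: stack=$ y a a  input=a a y $  — match a
step 6: stack=$ y a  input=a y $  — match a
step 7: stack=$ y  input=y $  — match y
Accept reached after 7 steps.

7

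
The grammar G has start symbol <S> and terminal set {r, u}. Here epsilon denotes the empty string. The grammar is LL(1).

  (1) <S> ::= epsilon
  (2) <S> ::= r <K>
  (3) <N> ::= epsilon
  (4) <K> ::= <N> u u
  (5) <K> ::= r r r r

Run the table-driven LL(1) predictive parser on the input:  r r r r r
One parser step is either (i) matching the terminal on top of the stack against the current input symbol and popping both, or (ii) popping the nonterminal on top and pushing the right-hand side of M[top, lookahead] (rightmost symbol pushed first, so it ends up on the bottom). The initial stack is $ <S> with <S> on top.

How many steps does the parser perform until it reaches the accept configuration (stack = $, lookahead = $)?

     Stack      Input        Action
  1  $ <S>      r r r r r $  expand <S> ::= r <K>
  2  $ <K> r    r r r r r $  match r
  3  $ <K>      r r r r $    expand <K> ::= r r r r
  4  $ r r r r  r r r r $    match r
  5  $ r r r    r r r $      match r
  6  $ r r      r r $        match r
  7  $ r        r $          match r
Accept reached after 7 steps.

7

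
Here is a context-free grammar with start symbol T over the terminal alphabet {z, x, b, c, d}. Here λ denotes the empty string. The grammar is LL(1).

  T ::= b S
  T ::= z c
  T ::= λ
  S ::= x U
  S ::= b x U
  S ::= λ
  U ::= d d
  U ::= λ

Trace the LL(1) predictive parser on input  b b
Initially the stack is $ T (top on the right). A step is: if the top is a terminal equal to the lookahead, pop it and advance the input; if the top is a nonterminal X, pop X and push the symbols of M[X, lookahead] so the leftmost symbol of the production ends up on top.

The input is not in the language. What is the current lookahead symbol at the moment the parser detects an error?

     Stack    Input  Action
  1  $ T      b b $  expand T ::= b S
  2  $ S b    b b $  match b
  3  $ S      b $    expand S ::= b x U
  4  $ U x b  b $    match b
  5  $ U x    $      error: top is terminal x but lookahead is $

$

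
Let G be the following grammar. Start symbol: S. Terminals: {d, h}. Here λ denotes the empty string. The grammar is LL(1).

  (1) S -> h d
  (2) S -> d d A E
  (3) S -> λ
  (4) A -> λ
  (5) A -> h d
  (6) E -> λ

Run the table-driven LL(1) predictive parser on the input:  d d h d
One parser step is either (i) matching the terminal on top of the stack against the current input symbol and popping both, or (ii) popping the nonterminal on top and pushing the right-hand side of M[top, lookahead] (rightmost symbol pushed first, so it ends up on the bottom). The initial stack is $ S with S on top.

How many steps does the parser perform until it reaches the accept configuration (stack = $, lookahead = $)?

7

     Stack      Input      Action
  1  $ S        d d h d $  expand S -> d d A E
  2  $ E A d d  d d h d $  match d
  3  $ E A d    d h d $    match d
  4  $ E A      h d $      expand A -> h d
  5  $ E d h    h d $      match h
  6  $ E d      d $        match d
  7  $ E        $          expand E -> λ
Accept reached after 7 steps.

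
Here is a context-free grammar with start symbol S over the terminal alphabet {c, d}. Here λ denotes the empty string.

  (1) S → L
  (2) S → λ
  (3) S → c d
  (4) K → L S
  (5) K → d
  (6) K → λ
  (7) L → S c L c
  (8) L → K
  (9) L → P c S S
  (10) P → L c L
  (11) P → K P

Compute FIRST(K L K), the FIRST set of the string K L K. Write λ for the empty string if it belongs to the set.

{λ, c, d}

FIRST(S): from S→L we get {λ, c, d}; from S→λ we get {λ}; from S→c d we get {c}. So FIRST(S) = {λ, c, d}.
FIRST(K): from K→L S we get {λ, c, d}; from K→d we get {d}; from K→λ we get {λ}. So FIRST(K) = {λ, c, d}.
FIRST(L): from L→S c L c we get {c, d}; from L→K we get {λ, c, d}; from L→P c S S we get {c, d}. So FIRST(L) = {λ, c, d}.
FIRST(P): from P→L c L we get {c, d}; from P→K P we get {c, d}. So FIRST(P) = {c, d}.
FIRST(K L K): take FIRST of each symbol in turn, carrying on past any symbol whose FIRST contains λ; result {λ, c, d}.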